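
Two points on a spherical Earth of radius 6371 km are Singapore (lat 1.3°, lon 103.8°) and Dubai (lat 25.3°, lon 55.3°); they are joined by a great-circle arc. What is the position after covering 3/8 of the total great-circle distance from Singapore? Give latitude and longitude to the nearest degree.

≈ lat 11°, lon 87°

Write both endpoints as unit vectors p₁, p₂ with components (cos φ cos λ, cos φ sin λ, sin φ).
The central angle between the endpoints is δ = arccos(p₁·p₂) ≈ 0.916 rad (52.5°).
Interpolate at f = 3/8 with slerp weights a = sin((1−f)δ)/sin δ ≈ 0.683, b = sin(fδ)/sin δ ≈ 0.425.
p = a·p₁ + b·p₂ ≈ (0.056, 0.979, 0.197); φ = arcsin(p_z) ≈ 11.36°, λ = atan2(p_y, p_x) ≈ 86.74°.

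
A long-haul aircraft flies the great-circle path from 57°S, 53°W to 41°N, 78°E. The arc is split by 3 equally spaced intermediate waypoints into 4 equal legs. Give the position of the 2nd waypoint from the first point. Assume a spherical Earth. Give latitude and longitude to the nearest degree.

≈ 18°S, 32°E

Write both endpoints as unit vectors p₁, p₂ with components (cos φ cos λ, cos φ sin λ, sin φ).
The central angle between the endpoints is δ = arccos(p₁·p₂) ≈ 2.532 rad (145.1°).
Interpolate at f = 2/4 with slerp weights a = sin((1−f)δ)/sin δ ≈ 1.666, b = sin(fδ)/sin δ ≈ 1.666.
p = a·p₁ + b·p₂ ≈ (0.808, 0.505, -0.304); φ = arcsin(p_z) ≈ -17.71°, λ = atan2(p_y, p_x) ≈ 32.03°.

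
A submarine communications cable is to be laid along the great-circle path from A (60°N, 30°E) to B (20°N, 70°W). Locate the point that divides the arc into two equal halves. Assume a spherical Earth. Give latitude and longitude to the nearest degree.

Write both endpoints as unit vectors p₁, p₂ with components (cos φ cos λ, cos φ sin λ, sin φ).
The central angle between the endpoints is δ = arccos(p₁·p₂) ≈ 1.355 rad (77.6°).
Interpolate at f = 1/2 with slerp weights a = sin((1−f)δ)/sin δ ≈ 0.642, b = sin(fδ)/sin δ ≈ 0.642.
p = a·p₁ + b·p₂ ≈ (0.484, -0.406, 0.775); φ = arcsin(p_z) ≈ 50.81°, λ = atan2(p_y, p_x) ≈ -40.00°.

≈ (51°N, 40°W)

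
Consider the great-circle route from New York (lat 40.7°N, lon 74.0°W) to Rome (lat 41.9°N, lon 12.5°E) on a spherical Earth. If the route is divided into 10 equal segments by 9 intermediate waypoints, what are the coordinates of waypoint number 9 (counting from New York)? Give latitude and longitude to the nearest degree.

≈ lat 45°N, lon 5°E

Write both endpoints as unit vectors p₁, p₂ with components (cos φ cos λ, cos φ sin λ, sin φ).
The central angle between the endpoints is δ = arccos(p₁·p₂) ≈ 1.082 rad (62.0°).
Interpolate at f = 9/10 with slerp weights a = sin((1−f)δ)/sin δ ≈ 0.122, b = sin(fδ)/sin δ ≈ 0.937.
p = a·p₁ + b·p₂ ≈ (0.706, 0.062, 0.705); φ = arcsin(p_z) ≈ 44.85°, λ = atan2(p_y, p_x) ≈ 5.00°.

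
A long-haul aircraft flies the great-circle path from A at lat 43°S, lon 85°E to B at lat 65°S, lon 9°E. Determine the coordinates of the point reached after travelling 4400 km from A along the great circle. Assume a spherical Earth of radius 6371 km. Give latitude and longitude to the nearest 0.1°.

Convert each endpoint to a unit vector on the sphere (x = cos φ cos λ, y = cos φ sin λ, z = sin φ).
The central angle between the endpoints is δ = arccos(p₁·p₂) ≈ 0.805 rad (46.1°). The total great-circle distance is δ·R ≈ 0.805 × 6371 ≈ 5131 km, so the target fraction is f = 4400/5131 ≈ 0.858.
Interpolate at f ≈ 0.858 with slerp weights a = sin((1−f)δ)/sin δ ≈ 0.159, b = sin(fδ)/sin δ ≈ 0.883.
p = a·p₁ + b·p₂ ≈ (0.379, 0.174, -0.909); φ = arcsin(p_z) ≈ -65.36°, λ = atan2(p_y, p_x) ≈ 24.67°.

≈ lat 65.4°S, lon 24.7°E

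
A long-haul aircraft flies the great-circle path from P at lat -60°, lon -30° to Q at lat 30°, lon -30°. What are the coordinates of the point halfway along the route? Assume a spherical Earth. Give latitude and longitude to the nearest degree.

≈ lat -15°, lon -30°

The haversine formula gives a central angle δ ≈ 1.571 rad (90.0°) between the endpoints.
Interpolate at f = 1/2 with slerp weights a = sin((1−f)δ)/sin δ ≈ 0.707, b = sin(fδ)/sin δ ≈ 0.707.
p = a·p₁ + b·p₂ ≈ (0.837, -0.483, -0.259); φ = arcsin(p_z) ≈ -15.00°, λ = atan2(p_y, p_x) ≈ -30.00°.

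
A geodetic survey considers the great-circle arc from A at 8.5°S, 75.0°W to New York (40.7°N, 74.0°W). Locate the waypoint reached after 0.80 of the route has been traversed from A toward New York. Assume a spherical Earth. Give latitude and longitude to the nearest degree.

≈ 31°N, 74°W

Convert each endpoint to a unit vector on the sphere (x = cos φ cos λ, y = cos φ sin λ, z = sin φ).
The central angle between the endpoints is δ = arccos(p₁·p₂) ≈ 0.859 rad (49.2°).
Interpolate at f = 0.80 with slerp weights a = sin((1−f)δ)/sin δ ≈ 0.226, b = sin(fδ)/sin δ ≈ 0.838.
p = a·p₁ + b·p₂ ≈ (0.233, -0.826, 0.513); φ = arcsin(p_z) ≈ 30.86°, λ = atan2(p_y, p_x) ≈ -74.26°.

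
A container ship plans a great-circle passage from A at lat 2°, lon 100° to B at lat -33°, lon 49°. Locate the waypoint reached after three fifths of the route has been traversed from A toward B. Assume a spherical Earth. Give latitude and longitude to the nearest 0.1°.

The haversine formula gives a central angle δ ≈ 1.037 rad (59.4°) between the endpoints.
Interpolate at f = 3/5 with slerp weights a = sin((1−f)δ)/sin δ ≈ 0.468, b = sin(fδ)/sin δ ≈ 0.677.
p = a·p₁ + b·p₂ ≈ (0.291, 0.889, -0.352); φ = arcsin(p_z) ≈ -20.64°, λ = atan2(p_y, p_x) ≈ 71.87°.

≈ lat -20.6°, lon 71.9°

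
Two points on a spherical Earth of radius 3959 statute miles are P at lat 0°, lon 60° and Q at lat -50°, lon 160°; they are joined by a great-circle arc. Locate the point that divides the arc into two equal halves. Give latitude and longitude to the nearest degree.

≈ lat -35°, lon 95°

Convert each endpoint to a unit vector on the sphere (x = cos φ cos λ, y = cos φ sin λ, z = sin φ).
The central angle between the endpoints is δ = arccos(p₁·p₂) ≈ 1.683 rad (96.4°).
Interpolate at f = 1/2 with slerp weights a = sin((1−f)δ)/sin δ ≈ 0.750, b = sin(fδ)/sin δ ≈ 0.750.
p = a·p₁ + b·p₂ ≈ (-0.078, 0.815, -0.575); φ = arcsin(p_z) ≈ -35.08°, λ = atan2(p_y, p_x) ≈ 95.47°.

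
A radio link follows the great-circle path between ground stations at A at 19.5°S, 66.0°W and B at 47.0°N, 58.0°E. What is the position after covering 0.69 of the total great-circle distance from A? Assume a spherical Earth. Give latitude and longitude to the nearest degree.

Write both endpoints as unit vectors p₁, p₂ with components (cos φ cos λ, cos φ sin λ, sin φ).
The central angle between the endpoints is δ = arccos(p₁·p₂) ≈ 2.219 rad (127.1°).
Interpolate at f = 0.69 with slerp weights a = sin((1−f)δ)/sin δ ≈ 0.796, b = sin(fδ)/sin δ ≈ 1.253.
p = a·p₁ + b·p₂ ≈ (0.758, 0.039, 0.651); φ = arcsin(p_z) ≈ 40.60°, λ = atan2(p_y, p_x) ≈ 2.95°.

≈ 41°N, 3°E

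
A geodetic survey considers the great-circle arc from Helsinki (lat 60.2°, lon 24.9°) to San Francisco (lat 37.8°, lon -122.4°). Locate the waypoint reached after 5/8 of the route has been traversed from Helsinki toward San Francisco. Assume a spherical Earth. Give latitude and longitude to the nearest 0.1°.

≈ lat 65.1°, lon -103.8°

The haversine formula gives a central angle δ ≈ 1.368 rad (78.4°) between the endpoints.
Interpolate at f = 5/8 with slerp weights a = sin((1−f)δ)/sin δ ≈ 0.501, b = sin(fδ)/sin δ ≈ 0.770.
p = a·p₁ + b·p₂ ≈ (-0.100, -0.409, 0.907); φ = arcsin(p_z) ≈ 65.09°, λ = atan2(p_y, p_x) ≈ -103.77°.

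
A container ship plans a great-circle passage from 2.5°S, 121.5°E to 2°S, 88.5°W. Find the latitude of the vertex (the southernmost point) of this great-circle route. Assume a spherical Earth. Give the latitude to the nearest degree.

≈ 9°S

The great circle lies in the plane with unit normal n̂ = (p₁ × p₂)/|p₁ × p₂|.
Here n̂_z ≈ +0.989; the vertex latitude is φ_max = arccos|n̂_z| ≈ 8.6°.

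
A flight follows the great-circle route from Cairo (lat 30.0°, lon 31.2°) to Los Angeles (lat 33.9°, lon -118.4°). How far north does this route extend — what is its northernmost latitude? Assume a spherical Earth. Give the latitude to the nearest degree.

≈ 67°

The great circle lies in the plane with unit normal n̂ = (p₁ × p₂)/|p₁ × p₂|.
Here n̂_z ≈ -0.387; the vertex latitude is φ_max = arccos|n̂_z| ≈ 67.2°.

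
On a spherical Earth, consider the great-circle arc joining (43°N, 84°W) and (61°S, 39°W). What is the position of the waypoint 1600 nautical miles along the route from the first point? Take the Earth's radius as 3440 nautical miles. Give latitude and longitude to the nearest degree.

≈ (18°N, 74°W)

Write both endpoints as unit vectors p₁, p₂ with components (cos φ cos λ, cos φ sin λ, sin φ).
The central angle between the endpoints is δ = arccos(p₁·p₂) ≈ 1.924 rad (110.2°). The total great-circle distance is δ·R ≈ 1.924 × 3440 ≈ 6618 nmi, so the target fraction is f = 1600/6618 ≈ 0.242.
Interpolate at f ≈ 0.242 with slerp weights a = sin((1−f)δ)/sin δ ≈ 1.059, b = sin(fδ)/sin δ ≈ 0.478.
p = a·p₁ + b·p₂ ≈ (0.261, -0.916, 0.304); φ = arcsin(p_z) ≈ 17.71°, λ = atan2(p_y, p_x) ≈ -74.09°.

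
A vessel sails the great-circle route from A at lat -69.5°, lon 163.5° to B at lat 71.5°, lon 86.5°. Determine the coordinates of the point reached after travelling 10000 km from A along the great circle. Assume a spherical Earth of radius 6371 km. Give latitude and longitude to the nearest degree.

≈ lat 16°, lon 124°

Write both endpoints as unit vectors p₁, p₂ with components (cos φ cos λ, cos φ sin λ, sin φ).
The central angle between the endpoints is δ = arccos(p₁·p₂) ≈ 2.613 rad (149.7°). The total great-circle distance is δ·R ≈ 2.613 × 6371 ≈ 16644 km, so the target fraction is f = 10000/16644 ≈ 0.601.
Interpolate at f ≈ 0.601 with slerp weights a = sin((1−f)δ)/sin δ ≈ 1.712, b = sin(fδ)/sin δ ≈ 1.981.
p = a·p₁ + b·p₂ ≈ (-0.536, 0.798, 0.276); φ = arcsin(p_z) ≈ 16.00°, λ = atan2(p_y, p_x) ≈ 123.91°.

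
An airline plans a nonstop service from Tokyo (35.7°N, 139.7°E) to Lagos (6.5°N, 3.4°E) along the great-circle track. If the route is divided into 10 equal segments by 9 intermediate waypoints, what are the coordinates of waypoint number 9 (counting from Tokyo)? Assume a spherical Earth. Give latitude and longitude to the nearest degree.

≈ (16°N, 12°E)

Write both endpoints as unit vectors p₁, p₂ with components (cos φ cos λ, cos φ sin λ, sin φ).
The central angle between the endpoints is δ = arccos(p₁·p₂) ≈ 2.114 rad (121.1°).
Interpolate at f = 9/10 with slerp weights a = sin((1−f)δ)/sin δ ≈ 0.245, b = sin(fδ)/sin δ ≈ 1.105.
p = a·p₁ + b·p₂ ≈ (0.944, 0.194, 0.268); φ = arcsin(p_z) ≈ 15.55°, λ = atan2(p_y, p_x) ≈ 11.61°.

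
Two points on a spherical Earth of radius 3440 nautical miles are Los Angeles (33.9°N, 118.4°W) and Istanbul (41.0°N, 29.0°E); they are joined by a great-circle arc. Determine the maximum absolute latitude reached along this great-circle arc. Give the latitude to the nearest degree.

The great circle lies in the plane with unit normal n̂ = (p₁ × p₂)/|p₁ × p₂|.
Here n̂_z ≈ +0.342; the vertex latitude is φ_max = arccos|n̂_z| ≈ 70.0°.
Check via Clairaut: cos φ_max = |cos φ₁| · sin C = cos(33.9°)·sin(24.3°) ≈ 0.342, again giving ≈ 70.0°.

≈ 70°N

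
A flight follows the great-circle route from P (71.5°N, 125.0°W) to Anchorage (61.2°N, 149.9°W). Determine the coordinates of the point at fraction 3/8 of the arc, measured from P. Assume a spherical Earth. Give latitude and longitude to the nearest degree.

≈ (68°N, 137°W)

Convert each endpoint to a unit vector on the sphere (x = cos φ cos λ, y = cos φ sin λ, z = sin φ).
The central angle between the endpoints is δ = arccos(p₁·p₂) ≈ 0.247 rad (14.1°).
Interpolate at f = 3/8 with slerp weights a = sin((1−f)δ)/sin δ ≈ 0.629, b = sin(fδ)/sin δ ≈ 0.378.
p = a·p₁ + b·p₂ ≈ (-0.272, -0.255, 0.928); φ = arcsin(p_z) ≈ 68.11°, λ = atan2(p_y, p_x) ≈ -136.88°.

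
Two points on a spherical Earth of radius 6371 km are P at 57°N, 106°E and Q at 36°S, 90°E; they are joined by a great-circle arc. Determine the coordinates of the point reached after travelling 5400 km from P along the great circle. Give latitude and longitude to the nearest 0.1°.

≈ 9.0°N, 96.2°E

Write both endpoints as unit vectors p₁, p₂ with components (cos φ cos λ, cos φ sin λ, sin φ).
The central angle between the endpoints is δ = arccos(p₁·p₂) ≈ 1.640 rad (94.0°). The total great-circle distance is δ·R ≈ 1.640 × 6371 ≈ 10450 km, so the target fraction is f = 5400/10450 ≈ 0.517.
Interpolate at f ≈ 0.517 with slerp weights a = sin((1−f)δ)/sin δ ≈ 0.714, b = sin(fδ)/sin δ ≈ 0.752.
p = a·p₁ + b·p₂ ≈ (-0.107, 0.982, 0.157); φ = arcsin(p_z) ≈ 9.04°, λ = atan2(p_y, p_x) ≈ 96.23°.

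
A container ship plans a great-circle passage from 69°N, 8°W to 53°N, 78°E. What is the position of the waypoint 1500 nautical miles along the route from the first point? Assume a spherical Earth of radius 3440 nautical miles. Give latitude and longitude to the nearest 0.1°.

≈ 64.7°N, 57.9°E

Write both endpoints as unit vectors p₁, p₂ with components (cos φ cos λ, cos φ sin λ, sin φ).
The central angle between the endpoints is δ = arccos(p₁·p₂) ≈ 0.707 rad (40.5°). The total great-circle distance is δ·R ≈ 0.707 × 3440 ≈ 2430 nmi, so the target fraction is f = 1500/2430 ≈ 0.617.
Interpolate at f ≈ 0.617 with slerp weights a = sin((1−f)δ)/sin δ ≈ 0.412, b = sin(fδ)/sin δ ≈ 0.651.
p = a·p₁ + b·p₂ ≈ (0.227, 0.362, 0.904); φ = arcsin(p_z) ≈ 64.66°, λ = atan2(p_y, p_x) ≈ 57.89°.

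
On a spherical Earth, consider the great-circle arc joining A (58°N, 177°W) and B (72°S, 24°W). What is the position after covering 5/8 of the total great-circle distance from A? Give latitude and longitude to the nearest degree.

≈ (39°S, 142°W)

Convert each endpoint to a unit vector on the sphere (x = cos φ cos λ, y = cos φ sin λ, z = sin φ).
The central angle between the endpoints is δ = arccos(p₁·p₂) ≈ 2.832 rad (162.3°).
Interpolate at f = 5/8 with slerp weights a = sin((1−f)δ)/sin δ ≈ 2.866, b = sin(fδ)/sin δ ≈ 3.217.
p = a·p₁ + b·p₂ ≈ (-0.609, -0.484, -0.629); φ = arcsin(p_z) ≈ -38.97°, λ = atan2(p_y, p_x) ≈ -141.52°.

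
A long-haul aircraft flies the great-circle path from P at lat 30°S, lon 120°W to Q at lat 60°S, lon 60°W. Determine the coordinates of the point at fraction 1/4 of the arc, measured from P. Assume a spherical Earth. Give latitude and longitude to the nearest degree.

≈ lat 40°S, lon 111°W

Convert each endpoint to a unit vector on the sphere (x = cos φ cos λ, y = cos φ sin λ, z = sin φ).
The central angle between the endpoints is δ = arccos(p₁·p₂) ≈ 0.864 rad (49.5°).
Interpolate at f = 1/4 with slerp weights a = sin((1−f)δ)/sin δ ≈ 0.794, b = sin(fδ)/sin δ ≈ 0.282.
p = a·p₁ + b·p₂ ≈ (-0.273, -0.717, -0.641); φ = arcsin(p_z) ≈ -39.86°, λ = atan2(p_y, p_x) ≈ -110.85°.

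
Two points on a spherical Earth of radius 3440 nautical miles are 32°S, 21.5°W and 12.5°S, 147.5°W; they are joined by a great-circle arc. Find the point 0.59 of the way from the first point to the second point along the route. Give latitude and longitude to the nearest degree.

Convert each endpoint to a unit vector on the sphere (x = cos φ cos λ, y = cos φ sin λ, z = sin φ).
The central angle between the endpoints is δ = arccos(p₁·p₂) ≈ 1.952 rad (111.8°).
Interpolate at f = 0.59 with slerp weights a = sin((1−f)δ)/sin δ ≈ 0.773, b = sin(fδ)/sin δ ≈ 0.984.
p = a·p₁ + b·p₂ ≈ (-0.200, -0.756, -0.623); φ = arcsin(p_z) ≈ -38.51°, λ = atan2(p_y, p_x) ≈ -104.83°.

≈ 39°S, 105°W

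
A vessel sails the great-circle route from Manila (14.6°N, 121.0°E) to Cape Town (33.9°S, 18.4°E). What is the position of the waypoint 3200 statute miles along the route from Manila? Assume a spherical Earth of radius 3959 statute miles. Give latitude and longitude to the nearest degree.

From cos δ = sin φ₁ sin φ₂ + cos φ₁ cos φ₂ cos Δλ, the central angle is δ ≈ 1.892 rad (108.4°). The total great-circle distance is δ·R ≈ 1.892 × 3959 ≈ 7491 mi, so the target fraction is f = 3200/7491 ≈ 0.427.
Interpolate at f ≈ 0.427 with slerp weights a = sin((1−f)δ)/sin δ ≈ 0.931, b = sin(fδ)/sin δ ≈ 0.762.
p = a·p₁ + b·p₂ ≈ (0.136, 0.972, -0.190); φ = arcsin(p_z) ≈ -10.97°, λ = atan2(p_y, p_x) ≈ 82.04°.

≈ 11°S, 82°E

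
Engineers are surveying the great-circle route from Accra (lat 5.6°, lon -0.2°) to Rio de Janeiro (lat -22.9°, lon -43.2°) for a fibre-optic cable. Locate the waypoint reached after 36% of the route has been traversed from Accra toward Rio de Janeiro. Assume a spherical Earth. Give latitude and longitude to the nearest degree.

The haversine formula gives a central angle δ ≈ 0.886 rad (50.8°) between the endpoints.
Interpolate at f = 0.36 with slerp weights a = sin((1−f)δ)/sin δ ≈ 0.693, b = sin(fδ)/sin δ ≈ 0.405.
p = a·p₁ + b·p₂ ≈ (0.962, -0.258, -0.090); φ = arcsin(p_z) ≈ -5.16°, λ = atan2(p_y, p_x) ≈ -15.00°.

≈ lat -5°, lon -15°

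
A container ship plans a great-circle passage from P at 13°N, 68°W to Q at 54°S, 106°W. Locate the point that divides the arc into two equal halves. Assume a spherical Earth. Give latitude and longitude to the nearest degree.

≈ 22°S, 82°W

Write both endpoints as unit vectors p₁, p₂ with components (cos φ cos λ, cos φ sin λ, sin φ).
The central angle between the endpoints is δ = arccos(p₁·p₂) ≈ 1.298 rad (74.4°).
Interpolate at f = 1/2 with slerp weights a = sin((1−f)δ)/sin δ ≈ 0.628, b = sin(fδ)/sin δ ≈ 0.628.
p = a·p₁ + b·p₂ ≈ (0.127, -0.922, -0.367); φ = arcsin(p_z) ≈ -21.50°, λ = atan2(p_y, p_x) ≈ -82.13°.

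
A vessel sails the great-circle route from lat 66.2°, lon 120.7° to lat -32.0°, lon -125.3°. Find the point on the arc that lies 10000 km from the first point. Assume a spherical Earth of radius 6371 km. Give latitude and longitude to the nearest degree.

Convert each endpoint to a unit vector on the sphere (x = cos φ cos λ, y = cos φ sin λ, z = sin φ).
The central angle between the endpoints is δ = arccos(p₁·p₂) ≈ 2.245 rad (128.6°). The total great-circle distance is δ·R ≈ 2.245 × 6371 ≈ 14301 km, so the target fraction is f = 10000/14301 ≈ 0.699.
Interpolate at f ≈ 0.699 with slerp weights a = sin((1−f)δ)/sin δ ≈ 0.800, b = sin(fδ)/sin δ ≈ 1.280.
p = a·p₁ + b·p₂ ≈ (-0.792, -0.608, 0.054); φ = arcsin(p_z) ≈ 3.07°, λ = atan2(p_y, p_x) ≈ -142.47°.

≈ lat 3°, lon -142°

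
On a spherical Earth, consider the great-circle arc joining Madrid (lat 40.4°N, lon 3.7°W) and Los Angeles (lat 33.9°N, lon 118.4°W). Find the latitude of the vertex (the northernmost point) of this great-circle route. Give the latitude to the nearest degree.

The great circle lies in the plane with unit normal n̂ = (p₁ × p₂)/|p₁ × p₂|.
Here n̂_z ≈ -0.577; the vertex latitude is φ_max = arccos|n̂_z| ≈ 54.8°.
Check via Clairaut: cos φ_max = |cos φ₁| · sin C = cos(40.4°)·sin(49.3°) ≈ 0.577, again giving ≈ 54.8°.

≈ 55°N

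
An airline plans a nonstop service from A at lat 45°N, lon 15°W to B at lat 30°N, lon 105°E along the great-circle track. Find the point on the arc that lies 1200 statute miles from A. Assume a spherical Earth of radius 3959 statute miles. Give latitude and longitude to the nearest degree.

≈ lat 55°N, lon 8°E

Write both endpoints as unit vectors p₁, p₂ with components (cos φ cos λ, cos φ sin λ, sin φ).
The central angle between the endpoints is δ = arccos(p₁·p₂) ≈ 1.523 rad (87.3°). The total great-circle distance is δ·R ≈ 1.523 × 3959 ≈ 6031 mi, so the target fraction is f = 1200/6031 ≈ 0.199.
Interpolate at f ≈ 0.199 with slerp weights a = sin((1−f)δ)/sin δ ≈ 0.940, b = sin(fδ)/sin δ ≈ 0.299.
p = a·p₁ + b·p₂ ≈ (0.575, 0.078, 0.814); φ = arcsin(p_z) ≈ 54.52°, λ = atan2(p_y, p_x) ≈ 7.71°.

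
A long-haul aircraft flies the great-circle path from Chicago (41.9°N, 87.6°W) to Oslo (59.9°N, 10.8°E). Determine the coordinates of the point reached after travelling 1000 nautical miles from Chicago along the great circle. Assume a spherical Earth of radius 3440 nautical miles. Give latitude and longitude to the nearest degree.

From cos δ = sin φ₁ sin φ₂ + cos φ₁ cos φ₂ cos Δλ, the central angle is δ ≈ 1.020 rad (58.4°). The total great-circle distance is δ·R ≈ 1.020 × 3440 ≈ 3509 nmi, so the target fraction is f = 1000/3509 ≈ 0.285.
Interpolate at f ≈ 0.285 with slerp weights a = sin((1−f)δ)/sin δ ≈ 0.782, b = sin(fδ)/sin δ ≈ 0.336.
p = a·p₁ + b·p₂ ≈ (0.190, -0.550, 0.813); φ = arcsin(p_z) ≈ 54.42°, λ = atan2(p_y, p_x) ≈ -70.94°.

≈ 54°N, 71°W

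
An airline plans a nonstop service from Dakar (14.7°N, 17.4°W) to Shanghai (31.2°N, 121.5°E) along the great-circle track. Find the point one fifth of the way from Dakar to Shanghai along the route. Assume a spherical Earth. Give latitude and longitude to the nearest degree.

≈ 32°N, 1°E

Write both endpoints as unit vectors p₁, p₂ with components (cos φ cos λ, cos φ sin λ, sin φ).
The central angle between the endpoints is δ = arccos(p₁·p₂) ≈ 2.085 rad (119.5°).
Interpolate at f = 1/5 with slerp weights a = sin((1−f)δ)/sin δ ≈ 1.143, b = sin(fδ)/sin δ ≈ 0.465.
p = a·p₁ + b·p₂ ≈ (0.847, 0.009, 0.531); φ = arcsin(p_z) ≈ 32.08°, λ = atan2(p_y, p_x) ≈ 0.59°.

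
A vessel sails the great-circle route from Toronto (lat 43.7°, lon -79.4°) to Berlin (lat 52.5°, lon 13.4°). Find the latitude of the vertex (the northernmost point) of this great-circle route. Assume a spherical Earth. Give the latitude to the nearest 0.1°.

The great circle lies in the plane with unit normal n̂ = (p₁ × p₂)/|p₁ × p₂|.
Here n̂_z ≈ +0.517; the vertex latitude is φ_max = arccos|n̂_z| ≈ 58.9°.
Check via Clairaut: cos φ_max = |cos φ₁| · sin C = cos(43.7°)·sin(45.7°) ≈ 0.517, again giving ≈ 58.9°.

≈ 58.9°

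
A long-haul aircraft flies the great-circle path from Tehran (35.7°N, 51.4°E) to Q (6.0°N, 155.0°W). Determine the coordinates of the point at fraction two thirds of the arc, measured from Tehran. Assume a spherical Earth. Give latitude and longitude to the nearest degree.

The haversine formula gives a central angle δ ≈ 2.295 rad (131.5°) between the endpoints.
Interpolate at f = 2/3 with slerp weights a = sin((1−f)δ)/sin δ ≈ 0.924, b = sin(fδ)/sin δ ≈ 1.334.
p = a·p₁ + b·p₂ ≈ (-0.734, 0.026, 0.679); φ = arcsin(p_z) ≈ 42.75°, λ = atan2(p_y, p_x) ≈ 177.96°.

≈ (43°N, 178°E)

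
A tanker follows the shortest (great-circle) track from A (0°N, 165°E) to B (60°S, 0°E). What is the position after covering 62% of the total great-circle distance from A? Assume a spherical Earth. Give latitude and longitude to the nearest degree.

Convert each endpoint to a unit vector on the sphere (x = cos φ cos λ, y = cos φ sin λ, z = sin φ).
The central angle between the endpoints is δ = arccos(p₁·p₂) ≈ 2.075 rad (118.9°).
Interpolate at f = 0.62 with slerp weights a = sin((1−f)δ)/sin δ ≈ 0.810, b = sin(fδ)/sin δ ≈ 1.096.
p = a·p₁ + b·p₂ ≈ (-0.234, 0.210, -0.949); φ = arcsin(p_z) ≈ -71.68°, λ = atan2(p_y, p_x) ≈ 138.18°.

≈ (72°S, 138°E)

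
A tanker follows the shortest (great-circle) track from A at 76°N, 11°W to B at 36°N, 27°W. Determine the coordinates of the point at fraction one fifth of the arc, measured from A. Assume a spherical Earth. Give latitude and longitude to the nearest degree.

Convert each endpoint to a unit vector on the sphere (x = cos φ cos λ, y = cos φ sin λ, z = sin φ).
The central angle between the endpoints is δ = arccos(p₁·p₂) ≈ 0.710 rad (40.7°).
Interpolate at f = 1/5 with slerp weights a = sin((1−f)δ)/sin δ ≈ 0.825, b = sin(fδ)/sin δ ≈ 0.217.
p = a·p₁ + b·p₂ ≈ (0.352, -0.118, 0.928); φ = arcsin(p_z) ≈ 68.18°, λ = atan2(p_y, p_x) ≈ -18.48°.

≈ 68°N, 18°W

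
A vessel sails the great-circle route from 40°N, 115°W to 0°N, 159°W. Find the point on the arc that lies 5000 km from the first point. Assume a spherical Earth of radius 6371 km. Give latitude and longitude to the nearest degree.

Write both endpoints as unit vectors p₁, p₂ with components (cos φ cos λ, cos φ sin λ, sin φ).
The central angle between the endpoints is δ = arccos(p₁·p₂) ≈ 0.987 rad (56.6°). The total great-circle distance is δ·R ≈ 0.987 × 6371 ≈ 6289 km, so the target fraction is f = 5000/6289 ≈ 0.795.
Interpolate at f ≈ 0.795 with slerp weights a = sin((1−f)δ)/sin δ ≈ 0.241, b = sin(fδ)/sin δ ≈ 0.847.
p = a·p₁ + b·p₂ ≈ (-0.869, -0.471, 0.155); φ = arcsin(p_z) ≈ 8.91°, λ = atan2(p_y, p_x) ≈ -151.55°.

≈ 9°N, 152°W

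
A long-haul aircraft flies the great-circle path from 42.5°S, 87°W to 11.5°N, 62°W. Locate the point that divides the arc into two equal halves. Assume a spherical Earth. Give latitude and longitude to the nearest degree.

≈ 16°S, 73°W

Write both endpoints as unit vectors p₁, p₂ with components (cos φ cos λ, cos φ sin λ, sin φ).
The central angle between the endpoints is δ = arccos(p₁·p₂) ≈ 1.024 rad (58.7°).
Interpolate at f = 1/2 with slerp weights a = sin((1−f)δ)/sin δ ≈ 0.574, b = sin(fδ)/sin δ ≈ 0.574.
p = a·p₁ + b·p₂ ≈ (0.286, -0.918, -0.273); φ = arcsin(p_z) ≈ -15.85°, λ = atan2(p_y, p_x) ≈ -72.71°.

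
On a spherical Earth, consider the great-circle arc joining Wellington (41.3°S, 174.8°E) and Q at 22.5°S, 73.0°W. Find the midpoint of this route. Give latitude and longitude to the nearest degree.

≈ 48°S, 120°W

Write both endpoints as unit vectors p₁, p₂ with components (cos φ cos λ, cos φ sin λ, sin φ).
The central angle between the endpoints is δ = arccos(p₁·p₂) ≈ 1.580 rad (90.6°).
Interpolate at f = 1/2 with slerp weights a = sin((1−f)δ)/sin δ ≈ 0.711, b = sin(fδ)/sin δ ≈ 0.711.
p = a·p₁ + b·p₂ ≈ (-0.340, -0.579, -0.741); φ = arcsin(p_z) ≈ -47.81°, λ = atan2(p_y, p_x) ≈ -120.38°.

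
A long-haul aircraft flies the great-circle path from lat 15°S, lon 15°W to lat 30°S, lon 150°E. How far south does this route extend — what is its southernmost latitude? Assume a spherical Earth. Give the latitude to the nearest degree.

The great circle lies in the plane with unit normal n̂ = (p₁ × p₂)/|p₁ × p₂|.
Here n̂_z ≈ +0.295; the vertex latitude is φ_max = arccos|n̂_z| ≈ 72.9°.
Check via Clairaut: cos φ_max = |cos φ₁| · sin C = cos(15.0°)·sin(162.2°) ≈ 0.295, again giving ≈ 72.9°.

≈ 73°S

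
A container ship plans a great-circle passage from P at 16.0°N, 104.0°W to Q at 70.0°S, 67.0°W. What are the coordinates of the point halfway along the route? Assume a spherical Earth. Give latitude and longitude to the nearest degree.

Write both endpoints as unit vectors p₁, p₂ with components (cos φ cos λ, cos φ sin λ, sin φ).
The central angle between the endpoints is δ = arccos(p₁·p₂) ≈ 1.567 rad (89.8°).
Interpolate at f = 1/2 with slerp weights a = sin((1−f)δ)/sin δ ≈ 0.706, b = sin(fδ)/sin δ ≈ 0.706.
p = a·p₁ + b·p₂ ≈ (-0.070, -0.881, -0.469); φ = arcsin(p_z) ≈ -27.95°, λ = atan2(p_y, p_x) ≈ -94.53°.

≈ 28°S, 95°W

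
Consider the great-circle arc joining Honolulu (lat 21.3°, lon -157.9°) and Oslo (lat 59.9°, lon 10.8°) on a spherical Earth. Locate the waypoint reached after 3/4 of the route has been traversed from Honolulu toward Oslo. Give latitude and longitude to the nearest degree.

Write both endpoints as unit vectors p₁, p₂ with components (cos φ cos λ, cos φ sin λ, sin φ).
The central angle between the endpoints is δ = arccos(p₁·p₂) ≈ 1.715 rad (98.3°).
Interpolate at f = 3/4 with slerp weights a = sin((1−f)δ)/sin δ ≈ 0.420, b = sin(fδ)/sin δ ≈ 0.970.
p = a·p₁ + b·p₂ ≈ (0.115, -0.056, 0.992); φ = arcsin(p_z) ≈ 82.64°, λ = atan2(p_y, p_x) ≈ -25.99°.

≈ lat 83°, lon -26°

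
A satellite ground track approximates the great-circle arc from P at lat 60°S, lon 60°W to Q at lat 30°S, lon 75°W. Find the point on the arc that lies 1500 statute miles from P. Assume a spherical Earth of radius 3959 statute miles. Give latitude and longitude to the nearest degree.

Write both endpoints as unit vectors p₁, p₂ with components (cos φ cos λ, cos φ sin λ, sin φ).
The central angle between the endpoints is δ = arccos(p₁·p₂) ≈ 0.552 rad (31.6°). The total great-circle distance is δ·R ≈ 0.552 × 3959 ≈ 2187 mi, so the target fraction is f = 1500/2187 ≈ 0.686.
Interpolate at f ≈ 0.686 with slerp weights a = sin((1−f)δ)/sin δ ≈ 0.329, b = sin(fδ)/sin δ ≈ 0.705.
p = a·p₁ + b·p₂ ≈ (0.240, -0.732, -0.637); φ = arcsin(p_z) ≈ -39.60°, λ = atan2(p_y, p_x) ≈ -71.83°.

≈ lat 40°S, lon 72°W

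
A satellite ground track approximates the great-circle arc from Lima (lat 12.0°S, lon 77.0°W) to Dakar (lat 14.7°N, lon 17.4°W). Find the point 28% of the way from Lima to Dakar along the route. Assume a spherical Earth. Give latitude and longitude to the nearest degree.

≈ lat 5°S, lon 60°W

Write both endpoints as unit vectors p₁, p₂ with components (cos φ cos λ, cos φ sin λ, sin φ).
The central angle between the endpoints is δ = arccos(p₁·p₂) ≈ 1.131 rad (64.8°).
Interpolate at f = 0.28 with slerp weights a = sin((1−f)δ)/sin δ ≈ 0.804, b = sin(fδ)/sin δ ≈ 0.344.
p = a·p₁ + b·p₂ ≈ (0.494, -0.866, -0.080); φ = arcsin(p_z) ≈ -4.58°, λ = atan2(p_y, p_x) ≈ -60.26°.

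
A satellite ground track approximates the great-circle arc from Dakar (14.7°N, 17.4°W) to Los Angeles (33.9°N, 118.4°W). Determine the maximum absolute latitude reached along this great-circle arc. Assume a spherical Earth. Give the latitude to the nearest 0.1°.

The great circle lies in the plane with unit normal n̂ = (p₁ × p₂)/|p₁ × p₂|.
Here n̂_z ≈ -0.788; the vertex latitude is φ_max = arccos|n̂_z| ≈ 38.0°.
Check via Clairaut: cos φ_max = |cos φ₁| · sin C = cos(14.7°)·sin(54.6°) ≈ 0.788, again giving ≈ 38.0°.

≈ 38.0°N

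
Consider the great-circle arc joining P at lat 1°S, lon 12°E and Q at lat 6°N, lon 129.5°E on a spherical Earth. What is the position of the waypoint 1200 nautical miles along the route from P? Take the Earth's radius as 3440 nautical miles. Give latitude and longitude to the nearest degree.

Convert each endpoint to a unit vector on the sphere (x = cos φ cos λ, y = cos φ sin λ, z = sin φ).
The central angle between the endpoints is δ = arccos(p₁·p₂) ≈ 2.050 rad (117.4°). The total great-circle distance is δ·R ≈ 2.050 × 3440 ≈ 7052 nmi, so the target fraction is f = 1200/7052 ≈ 0.170.
Interpolate at f ≈ 0.170 with slerp weights a = sin((1−f)δ)/sin δ ≈ 1.117, b = sin(fδ)/sin δ ≈ 0.385.
p = a·p₁ + b·p₂ ≈ (0.849, 0.528, 0.021); φ = arcsin(p_z) ≈ 1.19°, λ = atan2(p_y, p_x) ≈ 31.87°.

≈ lat 1°N, lon 32°E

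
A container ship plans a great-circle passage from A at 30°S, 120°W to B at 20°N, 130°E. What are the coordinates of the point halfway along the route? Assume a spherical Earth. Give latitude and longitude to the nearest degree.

Write both endpoints as unit vectors p₁, p₂ with components (cos φ cos λ, cos φ sin λ, sin φ).
The central angle between the endpoints is δ = arccos(p₁·p₂) ≈ 2.037 rad (116.7°).
Interpolate at f = 1/2 with slerp weights a = sin((1−f)δ)/sin δ ≈ 0.953, b = sin(fδ)/sin δ ≈ 0.953.
p = a·p₁ + b·p₂ ≈ (-0.988, -0.029, -0.151); φ = arcsin(p_z) ≈ -8.66°, λ = atan2(p_y, p_x) ≈ -178.33°.

≈ 9°S, 178°W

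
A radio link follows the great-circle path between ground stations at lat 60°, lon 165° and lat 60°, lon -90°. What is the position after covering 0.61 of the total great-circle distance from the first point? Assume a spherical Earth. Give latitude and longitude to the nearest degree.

≈ lat 70°, lon -127°

Write both endpoints as unit vectors p₁, p₂ with components (cos φ cos λ, cos φ sin λ, sin φ).
The central angle between the endpoints is δ = arccos(p₁·p₂) ≈ 0.816 rad (46.7°).
Interpolate at f = 0.61 with slerp weights a = sin((1−f)δ)/sin δ ≈ 0.430, b = sin(fδ)/sin δ ≈ 0.655.
p = a·p₁ + b·p₂ ≈ (-0.207, -0.272, 0.940); φ = arcsin(p_z) ≈ 69.99°, λ = atan2(p_y, p_x) ≈ -127.32°.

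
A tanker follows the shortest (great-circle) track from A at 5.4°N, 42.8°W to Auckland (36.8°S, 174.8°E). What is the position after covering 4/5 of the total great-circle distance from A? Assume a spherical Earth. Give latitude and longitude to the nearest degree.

Convert each endpoint to a unit vector on the sphere (x = cos φ cos λ, y = cos φ sin λ, z = sin φ).
The central angle between the endpoints is δ = arccos(p₁·p₂) ≈ 2.329 rad (133.5°).
Interpolate at f = 4/5 with slerp weights a = sin((1−f)δ)/sin δ ≈ 0.619, b = sin(fδ)/sin δ ≈ 1.319.
p = a·p₁ + b·p₂ ≈ (-0.600, -0.323, -0.732); φ = arcsin(p_z) ≈ -47.06°, λ = atan2(p_y, p_x) ≈ -151.70°.

≈ 47°S, 152°W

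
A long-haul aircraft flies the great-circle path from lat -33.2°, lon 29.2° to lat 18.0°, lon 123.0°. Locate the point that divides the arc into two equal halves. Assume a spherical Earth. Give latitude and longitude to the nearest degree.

≈ lat -11°, lon 80°

Convert each endpoint to a unit vector on the sphere (x = cos φ cos λ, y = cos φ sin λ, z = sin φ).
The central angle between the endpoints is δ = arccos(p₁·p₂) ≈ 1.795 rad (102.8°).
Interpolate at f = 1/2 with slerp weights a = sin((1−f)δ)/sin δ ≈ 0.802, b = sin(fδ)/sin δ ≈ 0.802.
p = a·p₁ + b·p₂ ≈ (0.170, 0.967, -0.191); φ = arcsin(p_z) ≈ -11.02°, λ = atan2(p_y, p_x) ≈ 80.01°.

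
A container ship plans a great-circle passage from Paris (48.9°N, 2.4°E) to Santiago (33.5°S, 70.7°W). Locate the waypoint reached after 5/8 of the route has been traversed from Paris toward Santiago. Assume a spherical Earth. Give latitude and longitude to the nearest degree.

≈ 1°S, 46°W

Write both endpoints as unit vectors p₁, p₂ with components (cos φ cos λ, cos φ sin λ, sin φ).
The central angle between the endpoints is δ = arccos(p₁·p₂) ≈ 1.830 rad (104.9°).
Interpolate at f = 5/8 with slerp weights a = sin((1−f)δ)/sin δ ≈ 0.656, b = sin(fδ)/sin δ ≈ 0.942.
p = a·p₁ + b·p₂ ≈ (0.690, -0.723, -0.026); φ = arcsin(p_z) ≈ -1.47°, λ = atan2(p_y, p_x) ≈ -46.34°.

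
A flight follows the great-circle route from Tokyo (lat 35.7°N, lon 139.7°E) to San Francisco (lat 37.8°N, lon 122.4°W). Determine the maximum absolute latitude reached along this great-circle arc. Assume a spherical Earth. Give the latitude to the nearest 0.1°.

≈ 48.7°N

The great circle lies in the plane with unit normal n̂ = (p₁ × p₂)/|p₁ × p₂|.
Here n̂_z ≈ +0.660; the vertex latitude is φ_max = arccos|n̂_z| ≈ 48.7°.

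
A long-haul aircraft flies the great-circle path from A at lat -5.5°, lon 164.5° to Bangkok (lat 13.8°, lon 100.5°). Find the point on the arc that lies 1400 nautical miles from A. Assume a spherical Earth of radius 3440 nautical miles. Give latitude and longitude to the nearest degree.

Write both endpoints as unit vectors p₁, p₂ with components (cos φ cos λ, cos φ sin λ, sin φ).
The central angle between the endpoints is δ = arccos(p₁·p₂) ≈ 1.158 rad (66.4°). The total great-circle distance is δ·R ≈ 1.158 × 3440 ≈ 3985 nmi, so the target fraction is f = 1400/3985 ≈ 0.351.
Interpolate at f ≈ 0.351 with slerp weights a = sin((1−f)δ)/sin δ ≈ 0.745, b = sin(fδ)/sin δ ≈ 0.432.
p = a·p₁ + b·p₂ ≈ (-0.791, 0.611, 0.032); φ = arcsin(p_z) ≈ 1.81°, λ = atan2(p_y, p_x) ≈ 142.33°.

≈ lat 2°, lon 142°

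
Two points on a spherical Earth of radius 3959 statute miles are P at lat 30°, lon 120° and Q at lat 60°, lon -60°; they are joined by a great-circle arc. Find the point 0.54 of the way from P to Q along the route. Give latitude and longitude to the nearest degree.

From cos δ = sin φ₁ sin φ₂ + cos φ₁ cos φ₂ cos Δλ, the central angle is δ ≈ 1.571 rad (90.0°).
Interpolate at f = 0.54 with slerp weights a = sin((1−f)δ)/sin δ ≈ 0.661, b = sin(fδ)/sin δ ≈ 0.750.
p = a·p₁ + b·p₂ ≈ (-0.099, 0.171, 0.980); φ = arcsin(p_z) ≈ 78.60°, λ = atan2(p_y, p_x) ≈ 120.00°.

≈ lat 79°, lon 120°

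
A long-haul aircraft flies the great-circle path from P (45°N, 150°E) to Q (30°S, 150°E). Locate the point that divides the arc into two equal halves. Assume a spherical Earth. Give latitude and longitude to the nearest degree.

The haversine formula gives a central angle δ ≈ 1.309 rad (75.0°) between the endpoints.
Interpolate at f = 1/2 with slerp weights a = sin((1−f)δ)/sin δ ≈ 0.630, b = sin(fδ)/sin δ ≈ 0.630.
p = a·p₁ + b·p₂ ≈ (-0.859, 0.496, 0.131); φ = arcsin(p_z) ≈ 7.50°, λ = atan2(p_y, p_x) ≈ 150.00°.

≈ (7°N, 150°E)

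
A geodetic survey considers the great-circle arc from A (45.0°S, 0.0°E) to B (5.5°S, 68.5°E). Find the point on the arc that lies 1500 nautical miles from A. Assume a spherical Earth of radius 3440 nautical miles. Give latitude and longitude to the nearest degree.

Write both endpoints as unit vectors p₁, p₂ with components (cos φ cos λ, cos φ sin λ, sin φ).
The central angle between the endpoints is δ = arccos(p₁·p₂) ≈ 1.239 rad (71.0°). The total great-circle distance is δ·R ≈ 1.239 × 3440 ≈ 4262 nmi, so the target fraction is f = 1500/4262 ≈ 0.352.
Interpolate at f ≈ 0.352 with slerp weights a = sin((1−f)δ)/sin δ ≈ 0.761, b = sin(fδ)/sin δ ≈ 0.447.
p = a·p₁ + b·p₂ ≈ (0.701, 0.414, -0.581); φ = arcsin(p_z) ≈ -35.51°, λ = atan2(p_y, p_x) ≈ 30.55°.

≈ (36°S, 31°E)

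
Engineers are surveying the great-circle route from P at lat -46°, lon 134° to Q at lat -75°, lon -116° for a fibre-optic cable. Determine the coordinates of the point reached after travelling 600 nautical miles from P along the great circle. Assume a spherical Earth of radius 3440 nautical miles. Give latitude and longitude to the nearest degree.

≈ lat -55°, lon 140°

From cos δ = sin φ₁ sin φ₂ + cos φ₁ cos φ₂ cos Δλ, the central angle is δ ≈ 0.885 rad (50.7°). The total great-circle distance is δ·R ≈ 0.885 × 3440 ≈ 3044 nmi, so the target fraction is f = 600/3044 ≈ 0.197.
Interpolate at f ≈ 0.197 with slerp weights a = sin((1−f)δ)/sin δ ≈ 0.843, b = sin(fδ)/sin δ ≈ 0.224.
p = a·p₁ + b·p₂ ≈ (-0.432, 0.369, -0.823); φ = arcsin(p_z) ≈ -55.37°, λ = atan2(p_y, p_x) ≈ 139.51°.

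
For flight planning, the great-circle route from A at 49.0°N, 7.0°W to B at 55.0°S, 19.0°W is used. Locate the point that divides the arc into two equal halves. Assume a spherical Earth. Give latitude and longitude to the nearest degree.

Convert each endpoint to a unit vector on the sphere (x = cos φ cos λ, y = cos φ sin λ, z = sin φ).
The central angle between the endpoints is δ = arccos(p₁·p₂) ≈ 1.824 rad (104.5°).
Interpolate at f = 1/2 with slerp weights a = sin((1−f)δ)/sin δ ≈ 0.817, b = sin(fδ)/sin δ ≈ 0.817.
p = a·p₁ + b·p₂ ≈ (0.975, -0.218, -0.053); φ = arcsin(p_z) ≈ -3.02°, λ = atan2(p_y, p_x) ≈ -12.60°.

≈ 3°S, 13°W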